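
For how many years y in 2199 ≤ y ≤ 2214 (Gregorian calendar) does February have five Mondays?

February has 28 days (29 in leap years); it has five Mondays when Monday falls among the first (month-length − 28) days — i.e. when February 1 is Monday in a leap year (never in a common year).
February 1 by year: 2199:Fri 2200:Sat 2201:Sun 2202:Mon 2203:Tue 2204:Wed 2205:Fri 2206:Sat 2207:Sun 2208:Mon✓ 2209:Wed 2210:Thu 2211:Fri 2212:Sat 2213:Mon 2214:Tue
Years with five Mondays: 2208 → 1.

1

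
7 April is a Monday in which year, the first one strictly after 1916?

1919

From one year to the next, a fixed date's weekday advances by 1, or by 2 when a Feb 29 lies between the two dates.
1916: April 7 is Friday.
1917: Saturday (+1)
1918: Sunday (+1)
1919: Monday (+1)
7 April falls on a Monday in 1919.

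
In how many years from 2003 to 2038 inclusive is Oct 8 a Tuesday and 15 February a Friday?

3

Check each year's weekday for Oct 8 and 15 February:
  2003: Wed/Sat  2004: Fri/Sun  2005: Sat/Tue  2006: Sun/Wed  2007: Mon/Thu  2008: Wed/Fri  2009: Thu/Sun  2010: Fri/Mon  2011: Sat/Tue  2012: Mon/Wed  2013: Tue/Fri ✓  2014: Wed/Sat  2015: Thu/Sun  2016: Sat/Mon  …(8 more)…  2025: Wed/Sat  2026: Thu/Sun  2027: Fri/Mon  2028: Sun/Tue  2029: Mon/Thu  2030: Tue/Fri ✓  2031: Wed/Sat  2032: Fri/Sun  2033: Sat/Tue  2034: Sun/Wed  2035: Mon/Thu  2036: Wed/Fri  2037: Thu/Sun  2038: Fri/Mon
Both conditions hold in: 2013, 2019, 2030 — 3.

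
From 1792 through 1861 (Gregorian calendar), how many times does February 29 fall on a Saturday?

Leap years in 1792–1861: 17 of them.
Feb 29 weekday advances by 5 (mod 7) from one leap year to the next four years later (or differs when a century non-leap intervenes).
Leap-day weekdays: 1792:Wed 1796:Mon 1804:Wed 1808:Mon 1812:Sat✓ 1816:Thu 1820:Tue 1824:Sun 1828:Fri 1832:Wed 1836:Mon 1840:Sat✓ 1844:Thu 1848:Tue 1852:Sun 1856:Fri 1860:Wed
Saturday: 1812, 1840 → 2.

2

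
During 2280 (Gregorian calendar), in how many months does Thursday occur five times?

A month of length L has five Thursdays iff its first Thursday is on day ≤ L−28 (so day 1–3 in a 31-day month, 1–2 in a 30-day month, day 1 in a leap February).
Checking each month of 2280: Jan starts Thu (31d) ✓; Feb starts Sun (29d); Mar starts Mon (31d); Apr starts Thu (30d) ✓; May starts Sat (31d); Jun starts Tue (30d); Jul starts Thu (31d) ✓; Aug starts Sun (31d); Sep starts Wed (30d) ✓; Oct starts Fri (31d); Nov starts Mon (30d); Dec starts Wed (31d) ✓.
Five-Thursday months: January, April, July, September, December → 5.

5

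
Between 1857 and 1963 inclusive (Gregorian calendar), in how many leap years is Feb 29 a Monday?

5

Leap years in 1857–1963: 25 of them.
Feb 29 weekday advances by 5 (mod 7) from one leap year to the next four years later (or differs when a century non-leap intervenes).
Leap-day weekdays: 1860:Wed 1864:Mon✓ 1868:Sat 1872:Thu 1876:Tue 1880:Sun 1884:Fri 1888:Wed 1892:Mon✓ 1896:Sat 1904:Mon✓ 1908:Sat 1912:Thu 1916:Tue 1920:Sun 1924:Fri 1928:Wed 1932:Mon✓ 1936:Sat 1940:Thu 1944:Tue 1948:Sun 1952:Fri 1956:Wed 1960:Mon✓
Monday: 1864, 1892, 1904, 1932, 1960 → 5.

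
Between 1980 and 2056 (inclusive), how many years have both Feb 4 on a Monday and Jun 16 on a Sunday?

8

Check each year's weekday for Feb 4 and Jun 16:
  1980: Mon/Mon  1981: Wed/Tue  1982: Thu/Wed  1983: Fri/Thu  1984: Sat/Sat  1985: Mon/Sun ✓  1986: Tue/Mon  1987: Wed/Tue  1988: Thu/Thu  1989: Sat/Fri  1990: Sun/Sat  1991: Mon/Sun ✓  1992: Tue/Tue  1993: Thu/Wed  …(49 more)…  2043: Wed/Tue  2044: Thu/Thu  2045: Sat/Fri  2046: Sun/Sat  2047: Mon/Sun ✓  2048: Tue/Tue  2049: Thu/Wed  2050: Fri/Thu  2051: Sat/Fri  2052: Sun/Sun  2053: Tue/Mon  2054: Wed/Tue  2055: Thu/Wed  2056: Fri/Fri
Both conditions hold in: 1985, 1991, 2002, 2013, 2019, 2030, 2041, 2047 — 8.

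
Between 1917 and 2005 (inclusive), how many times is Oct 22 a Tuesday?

13

Track Oct 22's weekday year by year (advancing +1, or +2 across a Feb 29):
  1917: Mon  1918: Tue (+1) ✓  1919: Wed (+1)  1920: Fri (+2)  1921: Sat (+1)
  1922: Sun (+1)  1923: Mon (+1)  1924: Wed (+2)  1925: Thu (+1)  1926: Fri (+1)
  1927: Sat (+1)  1928: Mon (+2)  1929: Tue (+1) ✓  1930: Wed (+1)  … (61 more years) …
  1992: Thu (+2)  1993: Fri (+1)  1994: Sat (+1)  1995: Sun (+1)  1996: Tue (+2) ✓
  1997: Wed (+1)  1998: Thu (+1)  1999: Fri (+1)  2000: Sun (+2)  2001: Mon (+1)
  2002: Tue (+1) ✓  2003: Wed (+1)  2004: Fri (+2)  2005: Sat (+1)
Tuesday years: 1918, 1929, 1935, 1940, 1946, 1957, 1963, 1968, 1974, 1985, 1991, 1996, 2002 — 13 in total.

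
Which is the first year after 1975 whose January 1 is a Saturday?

1977

Jan 1 advances by 2 weekdays after a leap year and by 1 after a common year.
1975: Jan 1 is Wednesday.
1976: Thursday (leap)
1977: Saturday
1977 begins on a Saturday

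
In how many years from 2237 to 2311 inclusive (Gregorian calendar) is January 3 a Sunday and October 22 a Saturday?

Check each year's weekday for January 3 and October 22:
  2237: Tue/Sun  2238: Wed/Mon  2239: Thu/Tue  2240: Fri/Thu  2241: Sun/Fri  2242: Mon/Sat  2243: Tue/Sun  2244: Wed/Tue  2245: Fri/Wed  2246: Sat/Thu  2247: Sun/Fri  2248: Mon/Sun  2249: Wed/Mon  2250: Thu/Tue  …(47 more)…  2298: Mon/Sat  2299: Tue/Sun  2300: Wed/Mon  2301: Thu/Tue  2302: Fri/Wed  2303: Sat/Thu  2304: Sun/Sat ✓  2305: Tue/Sun  2306: Wed/Mon  2307: Thu/Tue  2308: Fri/Thu  2309: Sun/Fri  2310: Mon/Sat  2311: Tue/Sun
Both conditions hold in: 2264, 2292, 2304 — 3.

3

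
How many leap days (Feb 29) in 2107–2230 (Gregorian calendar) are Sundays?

4

Leap years in 2107–2230: 30 of them.
Feb 29 weekday advances by 5 (mod 7) from one leap year to the next four years later (or differs when a century non-leap intervenes).
Leap-day weekdays: 2108:Wed 2112:Mon 2116:Sat 2120:Thu 2124:Tue 2128:Sun✓ 2132:Fri 2136:Wed 2140:Mon 2144:Sat 2148:Thu 2152:Tue 2156:Sun✓ …(4 more)… 2176:Thu 2180:Tue 2184:Sun✓ 2188:Fri 2192:Wed 2196:Mon 2204:Wed 2208:Mon 2212:Sat 2216:Thu 2220:Tue 2224:Sun✓ 2228:Fri
Sunday: 2128, 2156, 2184, 2224 → 4.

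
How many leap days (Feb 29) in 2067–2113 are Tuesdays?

Leap years in 2067–2113: 11 of them.
Feb 29 weekday advances by 5 (mod 7) from one leap year to the next four years later (or differs when a century non-leap intervenes).
Leap-day weekdays: 2068:Wed 2072:Mon 2076:Sat 2080:Thu 2084:Tue✓ 2088:Sun 2092:Fri 2096:Wed 2104:Fri 2108:Wed 2112:Mon
Tuesday: 2084 → 1.

1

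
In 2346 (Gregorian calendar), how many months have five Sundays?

4

A month of length L has five Sundays iff its first Sunday is on day ≤ L−28 (so day 1–3 in a 31-day month, 1–2 in a 30-day month, day 1 in a leap February).
Checking each month of 2346: Jan starts Tue (31d); Feb starts Fri (28d); Mar starts Fri (31d) ✓; Apr starts Mon (30d); May starts Wed (31d); Jun starts Sat (30d) ✓; Jul starts Mon (31d); Aug starts Thu (31d); Sep starts Sun (30d) ✓; Oct starts Tue (31d); Nov starts Fri (30d); Dec starts Sun (31d) ✓.
Five-Sunday months: March, June, September, December → 4.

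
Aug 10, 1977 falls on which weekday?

Wednesday

January 1, 1977 is a Saturday.
August 10 is day 222 of the year, i.e. 221 days after Jan 1.
221 mod 7 = 4, so advance 4 weekdays from Saturday: Wednesday.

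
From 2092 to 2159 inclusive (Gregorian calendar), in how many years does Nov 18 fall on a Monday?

9

Track Nov 18's weekday year by year (advancing +1, or +2 across a Feb 29):
  2092: Tue  2093: Wed (+1)  2094: Thu (+1)  2095: Fri (+1)  2096: Sun (+2)
  2097: Mon (+1) ✓  2098: Tue (+1)  2099: Wed (+1)  2100: Thu (+1)  2101: Fri (+1)
  2102: Sat (+1)  2103: Sun (+1)  2104: Tue (+2)  2105: Wed (+1)  … (40 more years) …
  2146: Fri (+1)  2147: Sat (+1)  2148: Mon (+2) ✓  2149: Tue (+1)  2150: Wed (+1)
  2151: Thu (+1)  2152: Sat (+2)  2153: Sun (+1)  2154: Mon (+1) ✓  2155: Tue (+1)
  2156: Thu (+2)  2157: Fri (+1)  2158: Sat (+1)  2159: Sun (+1)
Monday years: 2097, 2109, 2115, 2120, 2126, 2137, 2143, 2148, 2154 — 9 in total.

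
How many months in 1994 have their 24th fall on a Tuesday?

Check the 24th of each month of 1994: Jan 24: Mon, Feb 24: Thu, Mar 24: Thu, Apr 24: Sun, May 24: Tue, Jun 24: Fri, Jul 24: Sun, Aug 24: Wed, Sep 24: Sat, Oct 24: Mon, Nov 24: Thu, Dec 24: Sat.
Tuesday occurs in May — 1 month.

1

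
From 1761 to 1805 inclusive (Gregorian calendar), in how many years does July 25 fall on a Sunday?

Track July 25's weekday year by year (advancing +1, or +2 across a Feb 29):
  1761: Sat  1762: Sun (+1) ✓  1763: Mon (+1)  1764: Wed (+2)  1765: Thu (+1)
  1766: Fri (+1)  1767: Sat (+1)  1768: Mon (+2)  1769: Tue (+1)  1770: Wed (+1)
  1771: Thu (+1)  1772: Sat (+2)  1773: Sun (+1) ✓  1774: Mon (+1)  … (17 more years) …
  1792: Wed (+2)  1793: Thu (+1)  1794: Fri (+1)  1795: Sat (+1)  1796: Mon (+2)
  1797: Tue (+1)  1798: Wed (+1)  1799: Thu (+1)  1800: Fri (+1)  1801: Sat (+1)
  1802: Sun (+1) ✓  1803: Mon (+1)  1804: Wed (+2)  1805: Thu (+1)
Sunday years: 1762, 1773, 1779, 1784, 1790, 1802 — 6 in total.

6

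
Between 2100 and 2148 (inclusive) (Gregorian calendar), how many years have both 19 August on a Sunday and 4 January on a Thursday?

5

Check each year's weekday for 19 August and 4 January:
  2100: Thu/Mon  2101: Fri/Tue  2102: Sat/Wed  2103: Sun/Thu ✓  2104: Tue/Fri  2105: Wed/Sun  2106: Thu/Mon  2107: Fri/Tue  2108: Sun/Wed  2109: Mon/Fri  2110: Tue/Sat  2111: Wed/Sun  2112: Fri/Mon  2113: Sat/Wed  …(21 more)…  2135: Fri/Tue  2136: Sun/Wed  2137: Mon/Fri  2138: Tue/Sat  2139: Wed/Sun  2140: Fri/Mon  2141: Sat/Wed  2142: Sun/Thu ✓  2143: Mon/Fri  2144: Wed/Sat  2145: Thu/Mon  2146: Fri/Tue  2147: Sat/Wed  2148: Mon/Thu
Both conditions hold in: 2103, 2114, 2125, 2131, 2142 — 5.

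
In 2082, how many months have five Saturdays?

4

A month of length L has five Saturdays iff its first Saturday is on day ≤ L−28 (so day 1–3 in a 31-day month, 1–2 in a 30-day month, day 1 in a leap February).
Checking each month of 2082: Jan starts Thu (31d) ✓; Feb starts Sun (28d); Mar starts Sun (31d); Apr starts Wed (30d); May starts Fri (31d) ✓; Jun starts Mon (30d); Jul starts Wed (31d); Aug starts Sat (31d) ✓; Sep starts Tue (30d); Oct starts Thu (31d) ✓; Nov starts Sun (30d); Dec starts Tue (31d).
Five-Saturday months: January, May, August, October → 4.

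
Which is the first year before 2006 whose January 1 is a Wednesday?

2003

Jan 1 advances by 2 weekdays after a leap year and by 1 after a common year.
2006: Jan 1 is Sunday.
2005: Saturday
2004: Thursday (leap)
2003: Wednesday
2003 begins on a Wednesday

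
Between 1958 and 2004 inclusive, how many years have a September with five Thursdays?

September has 30 days; it has five Thursdays when Thursday falls among the first (month-length − 28) days — i.e. when September 1 is one of Thursday/Wednesday.
September 1 by year: 1958:Mon 1959:Tue 1960:Thu✓ 1961:Fri 1962:Sat 1963:Sun 1964:Tue 1965:Wed✓ 1966:Thu✓ 1967:Fri 1968:Sun 1969:Mon 1970:Tue 1971:Wed✓ 1972:Fri …(17 more)… 1990:Sat 1991:Sun 1992:Tue 1993:Wed✓ 1994:Thu✓ 1995:Fri 1996:Sun 1997:Mon 1998:Tue 1999:Wed✓ 2000:Fri 2001:Sat 2002:Sun 2003:Mon 2004:Wed✓
Years with five Thursdays: 1960, 1965, 1966, 1971, 1976, 1977, 1982, 1983, 1988, 1993, 1994, 1999, 2004 → 13.

13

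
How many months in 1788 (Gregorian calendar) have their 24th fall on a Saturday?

1

Check the 24th of each month of 1788: Jan 24: Thu, Feb 24: Sun, Mar 24: Mon, Apr 24: Thu, May 24: Sat, Jun 24: Tue, Jul 24: Thu, Aug 24: Sun, Sep 24: Wed, Oct 24: Fri, Nov 24: Mon, Dec 24: Wed.
Saturday occurs in May — 1 month.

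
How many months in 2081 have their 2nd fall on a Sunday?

3

Check the 2nd of each month of 2081: Jan 2: Thu, Feb 2: Sun, Mar 2: Sun, Apr 2: Wed, May 2: Fri, Jun 2: Mon, Jul 2: Wed, Aug 2: Sat, Sep 2: Tue, Oct 2: Thu, Nov 2: Sun, Dec 2: Tue.
Sunday occurs in February, March, November — 3 months.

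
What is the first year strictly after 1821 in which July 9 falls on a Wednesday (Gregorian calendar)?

From one year to the next, a fixed date's weekday advances by 1, or by 2 when a Feb 29 lies between the two dates.
1821: July 9 is Monday.
1822: Tuesday (+1)
1823: Wednesday (+1)
July 9 falls on a Wednesday in 1823.

1823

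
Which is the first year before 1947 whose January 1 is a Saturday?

1944

Jan 1 advances by 2 weekdays after a leap year and by 1 after a common year.
1947: Jan 1 is Wednesday.
1946: Tuesday
1945: Monday
1944: Saturday (leap)
1944 begins on a Saturday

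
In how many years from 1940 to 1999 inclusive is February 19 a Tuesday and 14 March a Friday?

2

Check each year's weekday for February 19 and 14 March:
  1940: Mon/Thu  1941: Wed/Fri  1942: Thu/Sat  1943: Fri/Sun  1944: Sat/Tue  1945: Mon/Wed  1946: Tue/Thu  1947: Wed/Fri  1948: Thu/Sun  1949: Sat/Mon  1950: Sun/Tue  1951: Mon/Wed  1952: Tue/Fri ✓  1953: Thu/Sat  …(32 more)…  1986: Wed/Fri  1987: Thu/Sat  1988: Fri/Mon  1989: Sun/Tue  1990: Mon/Wed  1991: Tue/Thu  1992: Wed/Sat  1993: Fri/Sun  1994: Sat/Mon  1995: Sun/Tue  1996: Mon/Thu  1997: Wed/Fri  1998: Thu/Sat  1999: Fri/Sun
Both conditions hold in: 1952, 1980 — 2.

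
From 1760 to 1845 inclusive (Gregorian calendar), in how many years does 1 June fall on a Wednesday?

Track 1 June's weekday year by year (advancing +1, or +2 across a Feb 29):
  1760: Sun  1761: Mon (+1)  1762: Tue (+1)  1763: Wed (+1) ✓  1764: Fri (+2)
  1765: Sat (+1)  1766: Sun (+1)  1767: Mon (+1)  1768: Wed (+2) ✓  1769: Thu (+1)
  1770: Fri (+1)  1771: Sat (+1)  1772: Mon (+2)  1773: Tue (+1)  … (58 more years) …
  1832: Fri (+2)  1833: Sat (+1)  1834: Sun (+1)  1835: Mon (+1)  1836: Wed (+2) ✓
  1837: Thu (+1)  1838: Fri (+1)  1839: Sat (+1)  1840: Mon (+2)  1841: Tue (+1)
  1842: Wed (+1) ✓  1843: Thu (+1)  1844: Sat (+2)  1845: Sun (+1)
Wednesday years: 1763, 1768, 1774, 1785, 1791, 1796, 1803, 1808, 1814, 1825, 1831, 1836, 1842 — 13 in total.

13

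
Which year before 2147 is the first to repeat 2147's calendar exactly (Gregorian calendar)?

Two years share a calendar iff Jan 1 falls on the same weekday and both are leap or both are common. 2147: Jan 1 is Sunday, common year.
2146: Jan 1 Saturday, common
2145: Jan 1 Friday, common
2144: Jan 1 Wednesday, leap
2143: Jan 1 Tuesday, common
2142: Jan 1 Monday, common
2141: Jan 1 Sunday, common
2141 matches on both conditions.

2141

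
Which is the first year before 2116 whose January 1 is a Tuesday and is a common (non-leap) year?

2115

Jan 1 advances by 2 weekdays after a leap year and by 1 after a common year.
2116: Jan 1 is Wednesday (leap).
2115: Tuesday
2115 begins on a Tuesday and is a common year.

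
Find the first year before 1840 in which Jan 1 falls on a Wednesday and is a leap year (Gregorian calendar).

1812

Jan 1 advances by 2 weekdays after a leap year and by 1 after a common year.
1840: Jan 1 is Wednesday (leap).
1839: Tuesday
1838: Monday
1837: Sunday
1836: Friday (leap)
1835: Thursday
1834: Wednesday
1833: Tuesday
1832: Sunday (leap)
1831: Saturday
1830: Friday
1829: Thursday
1828: Tuesday (leap)
1827: Monday
1826: Sunday
1825: Saturday
1824: Thursday (leap)
1823: Wednesday
1822: Tuesday
1821: Monday
1820: Saturday (leap)
1819: Friday
1818: Thursday
1817: Wednesday
1816: Monday (leap)
1815: Sunday
1814: Saturday
1813: Friday
1812: Wednesday (leap)
1812 begins on a Wednesday and is a leap year.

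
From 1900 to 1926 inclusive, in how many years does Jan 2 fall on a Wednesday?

4

Track Jan 2's weekday year by year (advancing +1, or +2 across a Feb 29):
  1900: Tue  1901: Wed (+1) ✓  1902: Thu (+1)  1903: Fri (+1)  1904: Sat (+1)
  1905: Mon (+2)  1906: Tue (+1)  1907: Wed (+1) ✓  1908: Thu (+1)  1909: Sat (+2)
  1910: Sun (+1)  1911: Mon (+1)  1912: Tue (+1)  1913: Thu (+2)  1914: Fri (+1)
  1915: Sat (+1)  1916: Sun (+1)  1917: Tue (+2)  1918: Wed (+1) ✓  1919: Thu (+1)
  1920: Fri (+1)  1921: Sun (+2)  1922: Mon (+1)  1923: Tue (+1)  1924: Wed (+1) ✓
  1925: Fri (+2)  1926: Sat (+1)
Wednesday years: 1901, 1907, 1918, 1924 — 4 in total.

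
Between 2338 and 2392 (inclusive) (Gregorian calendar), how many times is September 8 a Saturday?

8

Track September 8's weekday year by year (advancing +1, or +2 across a Feb 29):
  2338: Thu  2339: Fri (+1)  2340: Sun (+2)  2341: Mon (+1)  2342: Tue (+1)
  2343: Wed (+1)  2344: Fri (+2)  2345: Sat (+1) ✓  2346: Sun (+1)  2347: Mon (+1)
  2348: Wed (+2)  2349: Thu (+1)  2350: Fri (+1)  2351: Sat (+1) ✓  … (27 more years) …
  2379: Sat (+1) ✓  2380: Mon (+2)  2381: Tue (+1)  2382: Wed (+1)  2383: Thu (+1)
  2384: Sat (+2) ✓  2385: Sun (+1)  2386: Mon (+1)  2387: Tue (+1)  2388: Thu (+2)
  2389: Fri (+1)  2390: Sat (+1) ✓  2391: Sun (+1)  2392: Tue (+2)
Saturday years: 2345, 2351, 2356, 2362, 2373, 2379, 2384, 2390 — 8 in total.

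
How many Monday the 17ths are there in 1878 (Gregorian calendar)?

1

Check the 17th of each month of 1878: Jan 17: Thu, Feb 17: Sun, Mar 17: Sun, Apr 17: Wed, May 17: Fri, Jun 17: Mon, Jul 17: Wed, Aug 17: Sat, Sep 17: Tue, Oct 17: Thu, Nov 17: Sun, Dec 17: Tue.
Monday occurs in June — 1 month.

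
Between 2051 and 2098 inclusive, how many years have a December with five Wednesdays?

21

December has 31 days; it has five Wednesdays when Wednesday falls among the first (month-length − 28) days — i.e. when December 1 is one of Wednesday/Tuesday/Monday.
December 1 by year: 2051:Fri 2052:Sun 2053:Mon✓ 2054:Tue✓ 2055:Wed✓ 2056:Fri 2057:Sat 2058:Sun 2059:Mon✓ 2060:Wed✓ 2061:Thu 2062:Fri 2063:Sat 2064:Mon✓ 2065:Tue✓ …(18 more)… 2084:Fri 2085:Sat 2086:Sun 2087:Mon✓ 2088:Wed✓ 2089:Thu 2090:Fri 2091:Sat 2092:Mon✓ 2093:Tue✓ 2094:Wed✓ 2095:Thu 2096:Sat 2097:Sun 2098:Mon✓
Years with five Wednesdays: 2053, 2054, 2055, 2059, 2060, 2064, 2065, 2066, 2070, 2071, 2076, 2077, 2081, 2082, 2083, 2087, 2088, 2092, 2093, 2094, 2098 → 21.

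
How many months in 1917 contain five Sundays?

4

A month of length L has five Sundays iff its first Sunday is on day ≤ L−28 (so day 1–3 in a 31-day month, 1–2 in a 30-day month, day 1 in a leap February).
Checking each month of 1917: Jan starts Mon (31d); Feb starts Thu (28d); Mar starts Thu (31d); Apr starts Sun (30d) ✓; May starts Tue (31d); Jun starts Fri (30d); Jul starts Sun (31d) ✓; Aug starts Wed (31d); Sep starts Sat (30d) ✓; Oct starts Mon (31d); Nov starts Thu (30d); Dec starts Sat (31d) ✓.
Five-Sunday months: April, July, September, December → 4.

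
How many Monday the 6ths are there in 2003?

Check the 6th of each month of 2003: Jan 6: Mon, Feb 6: Thu, Mar 6: Thu, Apr 6: Sun, May 6: Tue, Jun 6: Fri, Jul 6: Sun, Aug 6: Wed, Sep 6: Sat, Oct 6: Mon, Nov 6: Thu, Dec 6: Sat.
Monday occurs in January, October — 2 months.

2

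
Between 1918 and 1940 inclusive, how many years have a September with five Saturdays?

6

September has 30 days; it has five Saturdays when Saturday falls among the first (month-length − 28) days — i.e. when September 1 is one of Saturday/Friday.
September 1 by year: 1918:Sun 1919:Mon 1920:Wed 1921:Thu 1922:Fri✓ 1923:Sat✓ 1924:Mon 1925:Tue 1926:Wed 1927:Thu 1928:Sat✓ 1929:Sun 1930:Mon 1931:Tue 1932:Thu 1933:Fri✓ 1934:Sat✓ 1935:Sun 1936:Tue 1937:Wed 1938:Thu 1939:Fri✓ 1940:Sun
Years with five Saturdays: 1922, 1923, 1928, 1933, 1934, 1939 → 6.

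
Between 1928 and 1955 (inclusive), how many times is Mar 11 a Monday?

Track Mar 11's weekday year by year (advancing +1, or +2 across a Feb 29):
  1928: Sun  1929: Mon (+1) ✓  1930: Tue (+1)  1931: Wed (+1)  1932: Fri (+2)
  1933: Sat (+1)  1934: Sun (+1)  1935: Mon (+1) ✓  1936: Wed (+2)  1937: Thu (+1)
  1938: Fri (+1)  1939: Sat (+1)  1940: Mon (+2) ✓  1941: Tue (+1)  1942: Wed (+1)
  1943: Thu (+1)  1944: Sat (+2)  1945: Sun (+1)  1946: Mon (+1) ✓  1947: Tue (+1)
  1948: Thu (+2)  1949: Fri (+1)  1950: Sat (+1)  1951: Sun (+1)  1952: Tue (+2)
  1953: Wed (+1)  1954: Thu (+1)  1955: Fri (+1)
Monday years: 1929, 1935, 1940, 1946 — 4 in total.

4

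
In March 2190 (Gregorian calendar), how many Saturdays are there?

4

March 2190 has 31 days and begins on Monday.
The first Saturday is March 6.
Saturdays fall on 6, 13, 20, 27 — that's 4.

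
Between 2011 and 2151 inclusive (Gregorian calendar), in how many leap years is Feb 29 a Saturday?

5

Leap years in 2011–2151: 34 of them.
Feb 29 weekday advances by 5 (mod 7) from one leap year to the next four years later (or differs when a century non-leap intervenes).
Leap-day weekdays: 2012:Wed 2016:Mon 2020:Sat✓ 2024:Thu 2028:Tue 2032:Sun 2036:Fri 2040:Wed 2044:Mon 2048:Sat✓ 2052:Thu 2056:Tue 2060:Sun …(8 more)… 2096:Wed 2104:Fri 2108:Wed 2112:Mon 2116:Sat✓ 2120:Thu 2124:Tue 2128:Sun 2132:Fri 2136:Wed 2140:Mon 2144:Sat✓ 2148:Thu
Saturday: 2020, 2048, 2076, 2116, 2144 → 5.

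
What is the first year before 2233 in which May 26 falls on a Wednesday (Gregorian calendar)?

2230

From one year to the next, a fixed date's weekday advances by 1, or by 2 when a Feb 29 lies between the two dates.
2233: May 26 is Sunday.
2232: Saturday (−1)
2231: Thursday (−2)
2230: Wednesday (−1)
May 26 falls on a Wednesday in 2230.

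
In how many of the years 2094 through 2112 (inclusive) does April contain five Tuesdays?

5

April has 30 days; it has five Tuesdays when Tuesday falls among the first (month-length − 28) days — i.e. when April 1 is one of Tuesday/Monday.
April 1 by year: 2094:Thu 2095:Fri 2096:Sun 2097:Mon✓ 2098:Tue✓ 2099:Wed 2100:Thu 2101:Fri 2102:Sat 2103:Sun 2104:Tue✓ 2105:Wed 2106:Thu 2107:Fri 2108:Sun 2109:Mon✓ 2110:Tue✓ 2111:Wed 2112:Fri
Years with five Tuesdays: 2097, 2098, 2104, 2109, 2110 → 5.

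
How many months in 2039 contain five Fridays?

A month of length L has five Fridays iff its first Friday is on day ≤ L−28 (so day 1–3 in a 31-day month, 1–2 in a 30-day month, day 1 in a leap February).
Checking each month of 2039: Jan starts Sat (31d); Feb starts Tue (28d); Mar starts Tue (31d); Apr starts Fri (30d) ✓; May starts Sun (31d); Jun starts Wed (30d); Jul starts Fri (31d) ✓; Aug starts Mon (31d); Sep starts Thu (30d) ✓; Oct starts Sat (31d); Nov starts Tue (30d); Dec starts Thu (31d) ✓.
Five-Friday months: April, July, September, December → 4.

4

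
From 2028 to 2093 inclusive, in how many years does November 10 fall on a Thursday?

9

Track November 10's weekday year by year (advancing +1, or +2 across a Feb 29):
  2028: Fri  2029: Sat (+1)  2030: Sun (+1)  2031: Mon (+1)  2032: Wed (+2)
  2033: Thu (+1) ✓  2034: Fri (+1)  2035: Sat (+1)  2036: Mon (+2)  2037: Tue (+1)
  2038: Wed (+1)  2039: Thu (+1) ✓  2040: Sat (+2)  2041: Sun (+1)  … (38 more years) …
  2080: Sun (+2)  2081: Mon (+1)  2082: Tue (+1)  2083: Wed (+1)  2084: Fri (+2)
  2085: Sat (+1)  2086: Sun (+1)  2087: Mon (+1)  2088: Wed (+2)  2089: Thu (+1) ✓
  2090: Fri (+1)  2091: Sat (+1)  2092: Mon (+2)  2093: Tue (+1)
Thursday years: 2033, 2039, 2044, 2050, 2061, 2067, 2072, 2078, 2089 — 9 in total.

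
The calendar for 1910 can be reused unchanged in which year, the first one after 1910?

1921

Two years share a calendar iff Jan 1 falls on the same weekday and both are leap or both are common. 1910: Jan 1 is Saturday, common year.
1911: Jan 1 Sunday, common
1912: Jan 1 Monday, leap
1913: Jan 1 Wednesday, common
1914: Jan 1 Thursday, common
1915: Jan 1 Friday, common
1916: Jan 1 Saturday, leap
1917: Jan 1 Monday, common
1918: Jan 1 Tuesday, common
1919: Jan 1 Wednesday, common
1920: Jan 1 Thursday, leap
1921: Jan 1 Saturday, common
1921 matches on both conditions.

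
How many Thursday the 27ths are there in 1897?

Check the 27th of each month of 1897: Jan 27: Wed, Feb 27: Sat, Mar 27: Sat, Apr 27: Tue, May 27: Thu, Jun 27: Sun, Jul 27: Tue, Aug 27: Fri, Sep 27: Mon, Oct 27: Wed, Nov 27: Sat, Dec 27: Mon.
Thursday occurs in May — 1 month.

1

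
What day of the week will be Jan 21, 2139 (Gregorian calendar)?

January 1, 2139 is a Thursday.
January 21 is day 21 of the year, i.e. 20 days after Jan 1.
20 mod 7 = 6, so advance 6 weekdays from Thursday: Wednesday.

Wednesday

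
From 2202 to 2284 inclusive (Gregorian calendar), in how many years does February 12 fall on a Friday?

Track February 12's weekday year by year (advancing +1, or +2 across a Feb 29):
  2202: Fri ✓  2203: Sat (+1)  2204: Sun (+1)  2205: Tue (+2)  2206: Wed (+1)
  2207: Thu (+1)  2208: Fri (+1) ✓  2209: Sun (+2)  2210: Mon (+1)  2211: Tue (+1)
  2212: Wed (+1)  2213: Fri (+2) ✓  2214: Sat (+1)  2215: Sun (+1)  … (55 more years) …
  2271: Sun (+1)  2272: Mon (+1)  2273: Wed (+2)  2274: Thu (+1)  2275: Fri (+1) ✓
  2276: Sat (+1)  2277: Mon (+2)  2278: Tue (+1)  2279: Wed (+1)  2280: Thu (+1)
  2281: Sat (+2)  2282: Sun (+1)  2283: Mon (+1)  2284: Tue (+1)
Friday years: 2202, 2208, 2213, 2219, 2230, 2236, 2241, 2247, 2258, 2264, 2269, 2275 — 12 in total.

12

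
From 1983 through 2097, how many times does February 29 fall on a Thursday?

Leap years in 1983–2097: 29 of them.
Feb 29 weekday advances by 5 (mod 7) from one leap year to the next four years later (or differs when a century non-leap intervenes).
Leap-day weekdays: 1984:Wed 1988:Mon 1992:Sat 1996:Thu✓ 2000:Tue 2004:Sun 2008:Fri 2012:Wed 2016:Mon 2020:Sat 2024:Thu✓ 2028:Tue 2032:Sun …(3 more)… 2048:Sat 2052:Thu✓ 2056:Tue 2060:Sun 2064:Fri 2068:Wed 2072:Mon 2076:Sat 2080:Thu✓ 2084:Tue 2088:Sun 2092:Fri 2096:Wed
Thursday: 1996, 2024, 2052, 2080 → 4.

4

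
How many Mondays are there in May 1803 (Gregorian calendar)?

5

May 1803 has 31 days and begins on Sunday.
The first Monday is May 2.
Mondays fall on 2, 9, 16, 23, 30 — that's 5.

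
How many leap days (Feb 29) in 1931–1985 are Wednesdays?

Leap years in 1931–1985: 14 of them.
Feb 29 weekday advances by 5 (mod 7) from one leap year to the next four years later (or differs when a century non-leap intervenes).
Leap-day weekdays: 1932:Mon 1936:Sat 1940:Thu 1944:Tue 1948:Sun 1952:Fri 1956:Wed✓ 1960:Mon 1964:Sat 1968:Thu 1972:Tue 1976:Sun 1980:Fri 1984:Wed✓
Wednesday: 1956, 1984 → 2.

2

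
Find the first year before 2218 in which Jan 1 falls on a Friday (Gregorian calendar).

2213

Jan 1 advances by 2 weekdays after a leap year and by 1 after a common year.
2218: Jan 1 is Thursday.
2217: Wednesday
2216: Monday (leap)
2215: Sunday
2214: Saturday
2213: Friday
2213 begins on a Friday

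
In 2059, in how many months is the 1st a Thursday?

Check the 1st of each month of 2059: Jan 1: Wed, Feb 1: Sat, Mar 1: Sat, Apr 1: Tue, May 1: Thu, Jun 1: Sun, Jul 1: Tue, Aug 1: Fri, Sep 1: Mon, Oct 1: Wed, Nov 1: Sat, Dec 1: Mon.
Thursday occurs in May — 1 month.

1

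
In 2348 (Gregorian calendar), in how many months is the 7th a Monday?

1

Check the 7th of each month of 2348: Jan 7: Wed, Feb 7: Sat, Mar 7: Sun, Apr 7: Wed, May 7: Fri, Jun 7: Mon, Jul 7: Wed, Aug 7: Sat, Sep 7: Tue, Oct 7: Thu, Nov 7: Sun, Dec 7: Tue.
Monday occurs in June — 1 month.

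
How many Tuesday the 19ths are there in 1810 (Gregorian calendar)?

Check the 19th of each month of 1810: Jan 19: Fri, Feb 19: Mon, Mar 19: Mon, Apr 19: Thu, May 19: Sat, Jun 19: Tue, Jul 19: Thu, Aug 19: Sun, Sep 19: Wed, Oct 19: Fri, Nov 19: Mon, Dec 19: Wed.
Tuesday occurs in June — 1 month.

1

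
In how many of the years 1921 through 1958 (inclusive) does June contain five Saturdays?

11

June has 30 days; it has five Saturdays when Saturday falls among the first (month-length − 28) days — i.e. when June 1 is one of Saturday/Friday.
June 1 by year: 1921:Wed 1922:Thu 1923:Fri✓ 1924:Sun 1925:Mon 1926:Tue 1927:Wed 1928:Fri✓ 1929:Sat✓ 1930:Sun 1931:Mon 1932:Wed 1933:Thu 1934:Fri✓ 1935:Sat✓ …(8 more)… 1944:Thu 1945:Fri✓ 1946:Sat✓ 1947:Sun 1948:Tue 1949:Wed 1950:Thu 1951:Fri✓ 1952:Sun 1953:Mon 1954:Tue 1955:Wed 1956:Fri✓ 1957:Sat✓ 1958:Sun
Years with five Saturdays: 1923, 1928, 1929, 1934, 1935, 1940, 1945, 1946, 1951, 1956, 1957 → 11.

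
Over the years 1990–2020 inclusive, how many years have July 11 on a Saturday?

5

Track July 11's weekday year by year (advancing +1, or +2 across a Feb 29):
  1990: Wed  1991: Thu (+1)  1992: Sat (+2) ✓  1993: Sun (+1)  1994: Mon (+1)
  1995: Tue (+1)  1996: Thu (+2)  1997: Fri (+1)  1998: Sat (+1) ✓  1999: Sun (+1)
  2000: Tue (+2)  2001: Wed (+1)  2002: Thu (+1)  2003: Fri (+1)  … (3 more years) …
  2007: Wed (+1)  2008: Fri (+2)  2009: Sat (+1) ✓  2010: Sun (+1)  2011: Mon (+1)
  2012: Wed (+2)  2013: Thu (+1)  2014: Fri (+1)  2015: Sat (+1) ✓  2016: Mon (+2)
  2017: Tue (+1)  2018: Wed (+1)  2019: Thu (+1)  2020: Sat (+2) ✓
Saturday years: 1992, 1998, 2009, 2015, 2020 — 5 in total.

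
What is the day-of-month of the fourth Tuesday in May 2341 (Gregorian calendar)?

27

May 1, 2341 is a Thursday, so the first Tuesday is the 6th.
The fourth Tuesday is 6 + 21 = 27.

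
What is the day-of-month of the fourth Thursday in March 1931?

26

March 1, 1931 is a Sunday, so the first Thursday is the 5th.
The fourth Thursday is 5 + 21 = 26.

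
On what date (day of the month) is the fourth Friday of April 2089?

April 1, 2089 is a Friday, so the first Friday is the 1st.
The fourth Friday is 1 + 21 = 22.

22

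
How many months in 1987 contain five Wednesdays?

A month of length L has five Wednesdays iff its first Wednesday is on day ≤ L−28 (so day 1–3 in a 31-day month, 1–2 in a 30-day month, day 1 in a leap February).
Checking each month of 1987: Jan starts Thu (31d); Feb starts Sun (28d); Mar starts Sun (31d); Apr starts Wed (30d) ✓; May starts Fri (31d); Jun starts Mon (30d); Jul starts Wed (31d) ✓; Aug starts Sat (31d); Sep starts Tue (30d) ✓; Oct starts Thu (31d); Nov starts Sun (30d); Dec starts Tue (31d) ✓.
Five-Wednesday months: April, July, September, December → 4.

4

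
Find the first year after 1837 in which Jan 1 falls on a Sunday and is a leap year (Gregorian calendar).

1860

Jan 1 advances by 2 weekdays after a leap year and by 1 after a common year.
1837: Jan 1 is Sunday.
1838: Monday
1839: Tuesday
1840: Wednesday (leap)
1841: Friday
1842: Saturday
1843: Sunday
1844: Monday (leap)
1845: Wednesday
1846: Thursday
1847: Friday
1848: Saturday (leap)
1849: Monday
1850: Tuesday
1851: Wednesday
1852: Thursday (leap)
1853: Saturday
1854: Sunday
1855: Monday
1856: Tuesday (leap)
1857: Thursday
1858: Friday
1859: Saturday
1860: Sunday (leap)
1860 begins on a Sunday and is a leap year.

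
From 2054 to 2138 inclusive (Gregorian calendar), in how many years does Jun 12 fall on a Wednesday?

11

Track Jun 12's weekday year by year (advancing +1, or +2 across a Feb 29):
  2054: Fri  2055: Sat (+1)  2056: Mon (+2)  2057: Tue (+1)  2058: Wed (+1) ✓
  2059: Thu (+1)  2060: Sat (+2)  2061: Sun (+1)  2062: Mon (+1)  2063: Tue (+1)
  2064: Thu (+2)  2065: Fri (+1)  2066: Sat (+1)  2067: Sun (+1)  … (57 more years) …
  2125: Tue (+1)  2126: Wed (+1) ✓  2127: Thu (+1)  2128: Sat (+2)  2129: Sun (+1)
  2130: Mon (+1)  2131: Tue (+1)  2132: Thu (+2)  2133: Fri (+1)  2134: Sat (+1)
  2135: Sun (+1)  2136: Tue (+2)  2137: Wed (+1) ✓  2138: Thu (+1)
Wednesday years: 2058, 2069, 2075, 2080, 2086, 2097, 2109, 2115, 2120, 2126, 2137 — 11 in total.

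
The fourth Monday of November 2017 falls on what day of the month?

27

November 1, 2017 is a Wednesday, so the first Monday is the 6th.
The fourth Monday is 6 + 21 = 27.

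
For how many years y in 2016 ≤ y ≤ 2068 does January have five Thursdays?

21

January has 31 days; it has five Thursdays when Thursday falls among the first (month-length − 28) days — i.e. when January 1 is one of Thursday/Wednesday/Tuesday.
January 1 by year: 2016:Fri 2017:Sun 2018:Mon 2019:Tue✓ 2020:Wed✓ 2021:Fri 2022:Sat 2023:Sun 2024:Mon 2025:Wed✓ 2026:Thu✓ 2027:Fri 2028:Sat 2029:Mon 2030:Tue✓ …(23 more)… 2054:Thu✓ 2055:Fri 2056:Sat 2057:Mon 2058:Tue✓ 2059:Wed✓ 2060:Thu✓ 2061:Sat 2062:Sun 2063:Mon 2064:Tue✓ 2065:Thu✓ 2066:Fri 2067:Sat 2068:Sun
Years with five Thursdays: 2019, 2020, 2025, 2026, 2030, 2031, 2032, 2036, 2037, 2041, 2042, 2043, 2047, 2048, 2053, 2054, 2058, 2059, 2060, 2064, 2065 → 21.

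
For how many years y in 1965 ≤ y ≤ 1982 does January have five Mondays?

8

January has 31 days; it has five Mondays when Monday falls among the first (month-length − 28) days — i.e. when January 1 is one of Monday/Sunday/Saturday.
January 1 by year: 1965:Fri 1966:Sat✓ 1967:Sun✓ 1968:Mon✓ 1969:Wed 1970:Thu 1971:Fri 1972:Sat✓ 1973:Mon✓ 1974:Tue 1975:Wed 1976:Thu 1977:Sat✓ 1978:Sun✓ 1979:Mon✓ 1980:Tue 1981:Thu 1982:Fri
Years with five Mondays: 1966, 1967, 1968, 1972, 1973, 1977, 1978, 1979 → 8.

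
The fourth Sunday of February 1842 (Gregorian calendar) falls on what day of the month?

27

February 1, 1842 is a Tuesday, so the first Sunday is the 6th.
The fourth Sunday is 6 + 21 = 27.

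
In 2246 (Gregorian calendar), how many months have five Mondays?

A month of length L has five Mondays iff its first Monday is on day ≤ L−28 (so day 1–3 in a 31-day month, 1–2 in a 30-day month, day 1 in a leap February).
Checking each month of 2246: Jan starts Thu (31d); Feb starts Sun (28d); Mar starts Sun (31d) ✓; Apr starts Wed (30d); May starts Fri (31d); Jun starts Mon (30d) ✓; Jul starts Wed (31d); Aug starts Sat (31d) ✓; Sep starts Tue (30d); Oct starts Thu (31d); Nov starts Sun (30d) ✓; Dec starts Tue (31d).
Five-Monday months: March, June, August, November → 4.

4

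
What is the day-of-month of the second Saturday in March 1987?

14

March 1, 1987 is a Sunday, so the first Saturday is the 7th.
The second Saturday is 7 + 7 = 14.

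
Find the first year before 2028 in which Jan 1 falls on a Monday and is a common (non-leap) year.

2018

Jan 1 advances by 2 weekdays after a leap year and by 1 after a common year.
2028: Jan 1 is Saturday (leap).
2027: Friday
2026: Thursday
2025: Wednesday
2024: Monday (leap)
2023: Sunday
2022: Saturday
2021: Friday
2020: Wednesday (leap)
2019: Tuesday
2018: Monday
2018 begins on a Monday and is a common year.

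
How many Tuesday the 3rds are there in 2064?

Check the 3rd of each month of 2064: Jan 3: Thu, Feb 3: Sun, Mar 3: Mon, Apr 3: Thu, May 3: Sat, Jun 3: Tue, Jul 3: Thu, Aug 3: Sun, Sep 3: Wed, Oct 3: Fri, Nov 3: Mon, Dec 3: Wed.
Tuesday occurs in June — 1 month.

1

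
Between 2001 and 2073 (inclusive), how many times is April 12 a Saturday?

Track April 12's weekday year by year (advancing +1, or +2 across a Feb 29):
  2001: Thu  2002: Fri (+1)  2003: Sat (+1) ✓  2004: Mon (+2)  2005: Tue (+1)
  2006: Wed (+1)  2007: Thu (+1)  2008: Sat (+2) ✓  2009: Sun (+1)  2010: Mon (+1)
  2011: Tue (+1)  2012: Thu (+2)  2013: Fri (+1)  2014: Sat (+1) ✓  … (45 more years) …
  2060: Mon (+2)  2061: Tue (+1)  2062: Wed (+1)  2063: Thu (+1)  2064: Sat (+2) ✓
  2065: Sun (+1)  2066: Mon (+1)  2067: Tue (+1)  2068: Thu (+2)  2069: Fri (+1)
  2070: Sat (+1) ✓  2071: Sun (+1)  2072: Tue (+2)  2073: Wed (+1)
Saturday years: 2003, 2008, 2014, 2025, 2031, 2036, 2042, 2053, 2059, 2064, 2070 — 11 in total.

11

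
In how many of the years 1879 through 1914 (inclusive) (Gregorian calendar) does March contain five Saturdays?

March has 31 days; it has five Saturdays when Saturday falls among the first (month-length − 28) days — i.e. when March 1 is one of Saturday/Friday/Thursday.
March 1 by year: 1879:Sat✓ 1880:Mon 1881:Tue 1882:Wed 1883:Thu✓ 1884:Sat✓ 1885:Sun 1886:Mon 1887:Tue 1888:Thu✓ 1889:Fri✓ 1890:Sat✓ 1891:Sun 1892:Tue 1893:Wed …(6 more)… 1900:Thu✓ 1901:Fri✓ 1902:Sat✓ 1903:Sun 1904:Tue 1905:Wed 1906:Thu✓ 1907:Fri✓ 1908:Sun 1909:Mon 1910:Tue 1911:Wed 1912:Fri✓ 1913:Sat✓ 1914:Sun
Years with five Saturdays: 1879, 1883, 1884, 1888, 1889, 1890, 1894, 1895, 1900, 1901, 1902, 1906, 1907, 1912, 1913 → 15.

15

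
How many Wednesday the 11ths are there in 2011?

1

Check the 11th of each month of 2011: Jan 11: Tue, Feb 11: Fri, Mar 11: Fri, Apr 11: Mon, May 11: Wed, Jun 11: Sat, Jul 11: Mon, Aug 11: Thu, Sep 11: Sun, Oct 11: Tue, Nov 11: Fri, Dec 11: Sun.
Wednesday occurs in May — 1 month.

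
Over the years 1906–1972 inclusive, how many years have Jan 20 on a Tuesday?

9

Track Jan 20's weekday year by year (advancing +1, or +2 across a Feb 29):
  1906: Sat  1907: Sun (+1)  1908: Mon (+1)  1909: Wed (+2)  1910: Thu (+1)
  1911: Fri (+1)  1912: Sat (+1)  1913: Mon (+2)  1914: Tue (+1) ✓  1915: Wed (+1)
  1916: Thu (+1)  1917: Sat (+2)  1918: Sun (+1)  1919: Mon (+1)  … (39 more years) …
  1959: Tue (+1) ✓  1960: Wed (+1)  1961: Fri (+2)  1962: Sat (+1)  1963: Sun (+1)
  1964: Mon (+1)  1965: Wed (+2)  1966: Thu (+1)  1967: Fri (+1)  1968: Sat (+1)
  1969: Mon (+2)  1970: Tue (+1) ✓  1971: Wed (+1)  1972: Thu (+1)
Tuesday years: 1914, 1920, 1925, 1931, 1942, 1948, 1953, 1959, 1970 — 9 in total.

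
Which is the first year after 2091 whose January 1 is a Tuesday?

2092

Jan 1 advances by 2 weekdays after a leap year and by 1 after a common year.
2091: Jan 1 is Monday.
2092: Tuesday (leap)
2092 begins on a Tuesday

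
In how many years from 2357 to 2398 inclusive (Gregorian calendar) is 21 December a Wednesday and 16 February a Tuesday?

Check each year's weekday for 21 December and 16 February:
  2357: Sat/Sat  2358: Sun/Sun  2359: Mon/Mon  2360: Wed/Tue ✓  2361: Thu/Thu  2362: Fri/Fri  2363: Sat/Sat  2364: Mon/Sun  2365: Tue/Tue  2366: Wed/Wed  2367: Thu/Thu  2368: Sat/Fri  2369: Sun/Sun  2370: Mon/Mon  …(14 more)…  2385: Sat/Sat  2386: Sun/Sun  2387: Mon/Mon  2388: Wed/Tue ✓  2389: Thu/Thu  2390: Fri/Fri  2391: Sat/Sat  2392: Mon/Sun  2393: Tue/Tue  2394: Wed/Wed  2395: Thu/Thu  2396: Sat/Fri  2397: Sun/Sun  2398: Mon/Mon
Both conditions hold in: 2360, 2388 — 2.

2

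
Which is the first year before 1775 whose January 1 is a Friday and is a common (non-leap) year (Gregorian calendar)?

1773

Jan 1 advances by 2 weekdays after a leap year and by 1 after a common year.
1775: Jan 1 is Sunday.
1774: Saturday
1773: Friday
1773 begins on a Friday and is a common year.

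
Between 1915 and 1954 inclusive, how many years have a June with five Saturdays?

June has 30 days; it has five Saturdays when Saturday falls among the first (month-length − 28) days — i.e. when June 1 is one of Saturday/Friday.
June 1 by year: 1915:Tue 1916:Thu 1917:Fri✓ 1918:Sat✓ 1919:Sun 1920:Tue 1921:Wed 1922:Thu 1923:Fri✓ 1924:Sun 1925:Mon 1926:Tue 1927:Wed 1928:Fri✓ 1929:Sat✓ …(10 more)… 1940:Sat✓ 1941:Sun 1942:Mon 1943:Tue 1944:Thu 1945:Fri✓ 1946:Sat✓ 1947:Sun 1948:Tue 1949:Wed 1950:Thu 1951:Fri✓ 1952:Sun 1953:Mon 1954:Tue
Years with five Saturdays: 1917, 1918, 1923, 1928, 1929, 1934, 1935, 1940, 1945, 1946, 1951 → 11.

11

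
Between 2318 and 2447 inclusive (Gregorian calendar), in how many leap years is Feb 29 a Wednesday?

5

Leap years in 2318–2447: 32 of them.
Feb 29 weekday advances by 5 (mod 7) from one leap year to the next four years later (or differs when a century non-leap intervenes).
Leap-day weekdays: 2320:Sun 2324:Fri 2328:Wed✓ 2332:Mon 2336:Sat 2340:Thu 2344:Tue 2348:Sun 2352:Fri 2356:Wed✓ 2360:Mon 2364:Sat 2368:Thu …(6 more)… 2396:Thu 2400:Tue 2404:Sun 2408:Fri 2412:Wed✓ 2416:Mon 2420:Sat 2424:Thu 2428:Tue 2432:Sun 2436:Fri 2440:Wed✓ 2444:Mon
Wednesday: 2328, 2356, 2384, 2412, 2440 → 5.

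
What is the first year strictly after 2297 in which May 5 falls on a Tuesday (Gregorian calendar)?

From one year to the next, a fixed date's weekday advances by 1, or by 2 when a Feb 29 lies between the two dates.
2297: May 5 is Wednesday.
2298: Thursday (+1)
2299: Friday (+1)
2300: Saturday (+1)
2301: Sunday (+1)
2302: Monday (+1)
2303: Tuesday (+1)
May 5 falls on a Tuesday in 2303.

2303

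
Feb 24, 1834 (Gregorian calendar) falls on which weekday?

January 1, 1834 is a Wednesday.
February 24 is day 55 of the year, i.e. 54 days after Jan 1.
54 mod 7 = 5, so advance 5 weekdays from Wednesday: Monday.

Monday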